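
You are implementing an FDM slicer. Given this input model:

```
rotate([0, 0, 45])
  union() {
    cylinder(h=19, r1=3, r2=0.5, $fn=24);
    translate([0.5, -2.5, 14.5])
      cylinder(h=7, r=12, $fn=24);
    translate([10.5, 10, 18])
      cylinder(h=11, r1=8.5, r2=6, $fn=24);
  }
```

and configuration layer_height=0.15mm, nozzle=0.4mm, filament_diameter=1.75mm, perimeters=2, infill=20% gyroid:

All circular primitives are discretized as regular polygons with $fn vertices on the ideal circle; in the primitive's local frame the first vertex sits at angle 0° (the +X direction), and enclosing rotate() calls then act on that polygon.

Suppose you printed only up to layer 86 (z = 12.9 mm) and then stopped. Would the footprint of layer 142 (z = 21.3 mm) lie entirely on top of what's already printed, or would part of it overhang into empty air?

Compare the two slices. At z = 12.9: the cone contributes a regular 24-gon of circumradius 1.303 (interpolated between r1=3 and r2=0.5 at t=0.679) (area = (24/2)·1.303²·sin(360°/24) = 5.27 mm²); the cylinder at (0.5, -2.5) is absent (z outside [14.5, 21.5]); the cone at (10.5, 10) is not intersected at this z (z outside [18, 29]); Combining (union): only the cone is present, so the union is just that shape — area = 5.27 mm²; (rotated 45° about Z; rotation is an isometry so areas/perimeters/island counts are preserved). At z = 21.3: the cone does not reach this height (z outside [0, 19]); the r=12 cylinder at (0.5, -2.5) contributes a regular 24-gon of circumradius 12 (area = (24/2)·12.000²·sin(360°/24) = 447.24 mm²); the cone at (10.5, 10) (r1=8.5→r2=6) has section circumradius 7.750 here — a regular 24-gon (area = (24/2)·7.750²·sin(360°/24) = 186.54 mm²); Taking the union: the regions partially overlap — summed areas 633.78 mm² minus the doubly-counted overlap 27.26 mm² gives 606.52 mm² — area = 606.52 mm²; (whole slice rotated 45° about Z — lengths, areas and connectivity unchanged). Checking containment: at z = 21.3 the cross-section extends beyond the z = 12.9 cross-section by about 601.25 mm².

part overhangs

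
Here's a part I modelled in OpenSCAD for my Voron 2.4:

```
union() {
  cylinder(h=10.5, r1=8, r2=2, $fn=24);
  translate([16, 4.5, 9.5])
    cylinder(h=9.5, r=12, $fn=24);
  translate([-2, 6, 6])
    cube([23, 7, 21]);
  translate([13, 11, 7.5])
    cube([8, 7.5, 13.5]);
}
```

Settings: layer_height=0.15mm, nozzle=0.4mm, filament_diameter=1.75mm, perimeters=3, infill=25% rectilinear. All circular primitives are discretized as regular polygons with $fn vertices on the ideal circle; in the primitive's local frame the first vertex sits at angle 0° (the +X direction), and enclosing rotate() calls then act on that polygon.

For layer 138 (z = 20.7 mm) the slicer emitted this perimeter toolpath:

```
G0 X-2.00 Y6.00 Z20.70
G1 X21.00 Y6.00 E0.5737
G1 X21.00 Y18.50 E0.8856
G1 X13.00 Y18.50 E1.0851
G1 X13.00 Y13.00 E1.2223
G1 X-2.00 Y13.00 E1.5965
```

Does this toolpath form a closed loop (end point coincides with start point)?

no

Start point (G0): (-2.00, 6.00). End point (last G1): the path does not return to the start — open.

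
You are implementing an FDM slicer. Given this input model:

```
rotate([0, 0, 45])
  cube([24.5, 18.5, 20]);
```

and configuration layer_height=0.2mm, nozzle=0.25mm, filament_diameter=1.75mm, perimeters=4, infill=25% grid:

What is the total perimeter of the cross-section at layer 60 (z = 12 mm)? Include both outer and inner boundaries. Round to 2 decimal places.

At z = 12 mm: the cube (footprint 24.5×18.5) is included at this height (perimeter 86.00 mm); (rotated 45° about Z; rotation is an isometry so areas/perimeters/island counts are preserved). Overall, the cross-section is a single solid region. Total boundary length (outer) = 86.00 mm.

86.00 mm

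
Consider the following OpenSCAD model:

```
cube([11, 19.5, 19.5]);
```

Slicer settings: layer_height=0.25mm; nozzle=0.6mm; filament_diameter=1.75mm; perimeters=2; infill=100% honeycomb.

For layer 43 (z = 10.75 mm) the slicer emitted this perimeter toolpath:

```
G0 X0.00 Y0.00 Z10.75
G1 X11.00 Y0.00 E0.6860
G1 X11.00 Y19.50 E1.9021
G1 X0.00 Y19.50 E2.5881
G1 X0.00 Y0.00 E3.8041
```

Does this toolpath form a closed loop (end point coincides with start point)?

Start point (G0): (0.00, 0.00). End point (last G1): the path returns to the start — closed.

yes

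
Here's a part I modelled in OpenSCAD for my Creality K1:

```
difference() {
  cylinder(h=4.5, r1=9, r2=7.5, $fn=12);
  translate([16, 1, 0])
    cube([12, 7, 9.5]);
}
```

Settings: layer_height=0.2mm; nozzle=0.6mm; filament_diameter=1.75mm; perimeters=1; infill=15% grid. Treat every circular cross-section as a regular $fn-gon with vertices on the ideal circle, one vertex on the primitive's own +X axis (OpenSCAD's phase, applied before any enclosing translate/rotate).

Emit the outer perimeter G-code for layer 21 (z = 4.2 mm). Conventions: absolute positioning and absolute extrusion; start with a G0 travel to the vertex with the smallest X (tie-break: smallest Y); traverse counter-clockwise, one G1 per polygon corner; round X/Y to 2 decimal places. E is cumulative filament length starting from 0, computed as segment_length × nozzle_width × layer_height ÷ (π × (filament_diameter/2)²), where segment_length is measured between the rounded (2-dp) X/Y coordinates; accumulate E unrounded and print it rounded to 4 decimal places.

G0 X-7.60 Y0.00 Z4.20
G1 X-6.58 Y-3.80 E0.1963
G1 X-3.80 Y-6.58 E0.3924
G1 X0.00 Y-7.60 E0.5887
G1 X3.80 Y-6.58 E0.7850
G1 X6.58 Y-3.80 E0.9812
G1 X7.60 Y0.00 E1.1775
G1 X6.58 Y3.80 E1.3738
G1 X3.80 Y6.58 E1.5699
G1 X0.00 Y7.60 E1.7662
G1 X-3.80 Y6.58 E1.9625
G1 X-6.58 Y3.80 E2.1586
G1 X-7.60 Y0.00 E2.3549

At z = 4.2 mm: the cone: at t=0.933 of its height the radius interpolates to r₁+(r₂−r₁)t = 7.600, giving a regular 12-gon of that circumradius; the 12×7 cube at (16, 1) contributes its full rectangle; After the difference (first − rest): starting from the cone, the 12×7 cube at (16, 1) misses the remaining region (no effect) — 1 connected region. The outline is a single polygon with 12 vertices. Extrusion per mm of travel: 0.6 × 0.2 / (π × 0.875²) = 0.049890. Accumulating E over each segment gives final E = 2.3549.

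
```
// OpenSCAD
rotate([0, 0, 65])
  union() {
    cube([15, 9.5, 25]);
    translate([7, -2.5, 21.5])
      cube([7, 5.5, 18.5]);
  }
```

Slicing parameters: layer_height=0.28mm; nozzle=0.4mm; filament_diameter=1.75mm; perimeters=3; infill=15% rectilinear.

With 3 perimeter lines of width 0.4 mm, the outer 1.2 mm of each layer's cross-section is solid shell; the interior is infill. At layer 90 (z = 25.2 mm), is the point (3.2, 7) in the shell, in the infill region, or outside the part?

At z = 25.2 mm: the cube does not reach this height (z outside [0, 25]); the 7×5.5 cube at (7, -2.5) contributes its full rectangle; Merging all regions: only the 7×5.5 cube at (7, -2.5) is present, so the union is just that shape — 1 connected region; (whole slice rotated 65° about Z — lengths, areas and connectivity unchanged). Overall, the cross-section is a single solid region. Undo the 65° rotation: the query point maps to (7.697, 0.058) in the un-rotated model frame. The nearest boundary edge runs (7.00, 3.00)→(7.00, -2.50); distance from the point to it = 0.70 mm. The point is inside the cross-section, 0.70 mm from the nearest boundary — within the 1.2 mm shell band (3 × 0.4).

shell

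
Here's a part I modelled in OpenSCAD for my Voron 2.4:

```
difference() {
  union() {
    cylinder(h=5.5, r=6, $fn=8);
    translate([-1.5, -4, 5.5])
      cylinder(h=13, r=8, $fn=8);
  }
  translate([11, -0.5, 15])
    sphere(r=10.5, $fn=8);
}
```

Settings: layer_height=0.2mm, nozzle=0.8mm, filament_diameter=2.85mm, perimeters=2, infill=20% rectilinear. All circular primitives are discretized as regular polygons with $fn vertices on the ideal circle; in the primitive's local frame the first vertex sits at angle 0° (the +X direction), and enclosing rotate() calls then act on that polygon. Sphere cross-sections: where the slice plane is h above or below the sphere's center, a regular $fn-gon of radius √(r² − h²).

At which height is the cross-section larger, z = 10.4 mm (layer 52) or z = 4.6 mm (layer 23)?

Layer 52 (z = 10.4): the cylinder is absent (z outside [0, 5.5]); the r=8 cylinder at (-1.5, -4) gives a regular 8-gon of circumradius 8 (constant along its height) (area = (8/2)·8.000²·sin(360°/8) = 181.02 mm²); Merging all regions: only the r=8 cylinder at (-1.5, -4) is present, so the union is just that shape — area = 181.02 mm²; the sphere at (11, -0.5): section is a regular 8-gon, circumradius = √(r²−h²) = √(10.5²−4.6²) = 9.439 (area = (8/2)·9.439²·sin(360°/8) = 251.98 mm²); Subtracting the remaining from the first: starting from that combined region (181.02 mm²), the r=10.5 sphere at (11, -0.5) partially overlaps it — only the 25.35 mm² overlap (of its 251.98 mm²) is removed, clipping the outline — area = 155.67 mm². So its area = 155.67 mm². Layer 23 (z = 4.6): the r=6 cylinder contributes a regular 8-gon of circumradius 6 (area = (8/2)·6.000²·sin(360°/8) = 101.82 mm²); the cylinder at (-1.5, -4) is absent (z outside [5.5, 18.5]); Taking the union: only the r=6 cylinder is present, so the union is just that shape — area = 101.82 mm²; the r=10.5 sphere at (11, -0.5) contributes a regular 8-gon of circumradius √(10.5²−10.4²) = 1.446 (area = (8/2)·1.446²·sin(360°/8) = 5.91 mm²); After the difference (first − rest): starting from the result so far (101.82 mm²), the r=10.5 sphere at (11, -0.5) misses the remaining region (no effect) — area = 101.82 mm². So its area = 101.82 mm². Layer 52 is larger (155.67 vs 101.82 mm²).

layer 52 (z = 10.4 mm)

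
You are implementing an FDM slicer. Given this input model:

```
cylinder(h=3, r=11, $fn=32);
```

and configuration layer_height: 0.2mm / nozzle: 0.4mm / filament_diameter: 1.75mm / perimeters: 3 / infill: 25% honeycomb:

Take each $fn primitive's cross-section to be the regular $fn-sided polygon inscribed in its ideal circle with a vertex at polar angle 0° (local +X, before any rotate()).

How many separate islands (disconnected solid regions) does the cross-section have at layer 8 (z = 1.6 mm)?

1

At z = 1.6 mm: the r=11 cylinder contributes a regular 32-gon of circumradius 11. Overall, the cross-section is a single solid region. Island count = 1.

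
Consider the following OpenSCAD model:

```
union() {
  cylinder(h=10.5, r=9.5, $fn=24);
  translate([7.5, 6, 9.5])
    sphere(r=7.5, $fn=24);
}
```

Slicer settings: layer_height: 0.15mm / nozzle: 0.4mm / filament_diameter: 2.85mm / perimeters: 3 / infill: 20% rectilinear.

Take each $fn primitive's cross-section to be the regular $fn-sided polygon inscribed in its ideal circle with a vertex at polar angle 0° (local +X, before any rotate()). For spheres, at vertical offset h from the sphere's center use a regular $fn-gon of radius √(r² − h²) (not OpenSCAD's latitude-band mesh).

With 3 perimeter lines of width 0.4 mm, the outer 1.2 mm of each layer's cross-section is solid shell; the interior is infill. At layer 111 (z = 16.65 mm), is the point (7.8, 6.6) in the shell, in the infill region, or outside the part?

At z = 16.65 mm: the cylinder is not intersected at this z (z outside [0, 10.5]); the r=7.5 sphere at (7.5, 6) slices to a regular 24-gon of circumradius 2.264 (√(r²−h²) with h=7.15 from center); Combining (union): only the r=7.5 sphere at (7.5, 6) is present, so the union is just that shape — 1 connected region. Overall, the cross-section is a single solid region. The nearest boundary edge runs (8.63, 7.96)→(8.09, 8.19); distance from the point to it = 1.58 mm. The point is inside the cross-section and 1.58 mm from the nearest boundary — more than the 1.2 mm shell width (3 × 0.4), so it's in the infill interior.

infill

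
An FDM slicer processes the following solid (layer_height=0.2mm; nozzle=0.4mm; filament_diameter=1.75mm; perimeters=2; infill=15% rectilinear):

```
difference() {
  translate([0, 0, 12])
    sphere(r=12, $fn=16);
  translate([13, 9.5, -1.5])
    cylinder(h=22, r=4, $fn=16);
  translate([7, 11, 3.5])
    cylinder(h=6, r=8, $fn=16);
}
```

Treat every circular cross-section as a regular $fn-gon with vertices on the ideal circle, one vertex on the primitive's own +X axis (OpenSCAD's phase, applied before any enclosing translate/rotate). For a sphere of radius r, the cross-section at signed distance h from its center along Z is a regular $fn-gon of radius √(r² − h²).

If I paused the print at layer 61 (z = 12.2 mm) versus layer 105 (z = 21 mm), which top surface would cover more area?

Layer 61 (z = 12.2): the sphere: section is a regular 16-gon, circumradius = √(r²−h²) = √(12²−0.2²) = 11.998 (area = (16/2)·11.998²·sin(360°/16) = 440.73 mm²); the r=4 cylinder at (13, 9.5) contributes a regular 16-gon of circumradius 4 (area = (16/2)·4.000²·sin(360°/16) = 48.98 mm²); the cylinder at (7, 11) does not reach this height (z outside [3.5, 9.5]); After the difference (first − rest): starting from the r=12 sphere (440.73 mm²), the r=4 cylinder at (13, 9.5) misses the remaining region (no effect) — area = 440.73 mm². So its area = 440.73 mm². Layer 105 (z = 21): the sphere: section is a regular 16-gon, circumradius = √(r²−h²) = √(12²−9²) = 7.937 (area = (16/2)·7.937²·sin(360°/16) = 192.87 mm²); the cylinder at (13, 9.5) is absent (z outside [-1.5, 20.5]); the cylinder at (7, 11) is absent (z outside [3.5, 9.5]); After the difference (first − rest): none of the subtracted shapes is present at this height, so the r=12 sphere is unchanged — area = 192.87 mm². So its area = 192.87 mm². Layer 61 is larger (440.73 vs 192.87 mm²).

layer 61 (z = 12.2 mm)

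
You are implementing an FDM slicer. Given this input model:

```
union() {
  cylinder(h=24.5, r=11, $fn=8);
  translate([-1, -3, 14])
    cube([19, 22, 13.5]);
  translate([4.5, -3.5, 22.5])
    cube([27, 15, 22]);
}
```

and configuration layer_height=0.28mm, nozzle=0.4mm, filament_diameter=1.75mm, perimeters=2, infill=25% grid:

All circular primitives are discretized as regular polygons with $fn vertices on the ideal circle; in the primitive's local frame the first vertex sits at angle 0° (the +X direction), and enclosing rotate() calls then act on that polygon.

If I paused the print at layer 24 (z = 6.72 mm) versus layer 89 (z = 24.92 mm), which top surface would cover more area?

layer 89 (z = 24.92 mm)

Layer 24 (z = 6.72): the cylinder: section is a regular 8-gon, circumradius r=11 (area = (8/2)·11.000²·sin(360°/8) = 342.24 mm²); the cube at (-1, -3) is not intersected at this z (z outside [14, 27.5]); the cube at (4.5, -3.5) is not intersected at this z (z outside [22.5, 44.5]); Taking the union: only the r=11 cylinder is present, so the union is just that shape — area = 342.24 mm². So its area = 342.24 mm². Layer 89 (z = 24.92): the cylinder is not intersected at this z (z outside [0, 24.5]); the 19×22 cube at (-1, -3) contributes its full rectangle (area 418.00 mm²); the 27×15 cube at (4.5, -3.5) contributes its full rectangle (area 405.00 mm²); Combining (union): the regions partially overlap — summed areas 823.00 mm² minus the doubly-counted overlap 195.75 mm² gives 627.25 mm² — area = 627.25 mm². So its area = 627.25 mm². Layer 89 is larger (627.25 vs 342.24 mm²).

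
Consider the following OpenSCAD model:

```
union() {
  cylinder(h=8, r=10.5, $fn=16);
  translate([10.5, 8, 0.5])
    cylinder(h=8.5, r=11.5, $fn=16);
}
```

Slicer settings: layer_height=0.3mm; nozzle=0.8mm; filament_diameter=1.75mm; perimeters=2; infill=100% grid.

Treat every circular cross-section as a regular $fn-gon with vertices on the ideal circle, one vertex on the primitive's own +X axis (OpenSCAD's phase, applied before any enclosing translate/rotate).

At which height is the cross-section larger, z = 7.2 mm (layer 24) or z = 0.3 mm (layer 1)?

layer 24 (z = 7.2 mm)

Layer 24 (z = 7.2): the cylinder: section is a regular 16-gon, circumradius r=10.5 (area = (16/2)·10.500²·sin(360°/16) = 337.53 mm²); the r=11.5 cylinder at (10.5, 8) contributes a regular 16-gon of circumradius 11.5 (area = (16/2)·11.500²·sin(360°/16) = 404.88 mm²); Combining (union): the regions partially overlap — summed areas 742.41 mm² minus the doubly-counted overlap 102.28 mm² gives 640.12 mm² — area = 640.12 mm². So its area = 640.12 mm². Layer 1 (z = 0.3): the r=10.5 cylinder contributes a regular 16-gon of circumradius 10.5 (area = (16/2)·10.500²·sin(360°/16) = 337.53 mm²); the cylinder at (10.5, 8) does not reach this height (z outside [0.5, 9]); Combining (union): only the r=10.5 cylinder is present, so the union is just that shape — area = 337.53 mm². So its area = 337.53 mm². Layer 24 is larger (640.12 vs 337.53 mm²).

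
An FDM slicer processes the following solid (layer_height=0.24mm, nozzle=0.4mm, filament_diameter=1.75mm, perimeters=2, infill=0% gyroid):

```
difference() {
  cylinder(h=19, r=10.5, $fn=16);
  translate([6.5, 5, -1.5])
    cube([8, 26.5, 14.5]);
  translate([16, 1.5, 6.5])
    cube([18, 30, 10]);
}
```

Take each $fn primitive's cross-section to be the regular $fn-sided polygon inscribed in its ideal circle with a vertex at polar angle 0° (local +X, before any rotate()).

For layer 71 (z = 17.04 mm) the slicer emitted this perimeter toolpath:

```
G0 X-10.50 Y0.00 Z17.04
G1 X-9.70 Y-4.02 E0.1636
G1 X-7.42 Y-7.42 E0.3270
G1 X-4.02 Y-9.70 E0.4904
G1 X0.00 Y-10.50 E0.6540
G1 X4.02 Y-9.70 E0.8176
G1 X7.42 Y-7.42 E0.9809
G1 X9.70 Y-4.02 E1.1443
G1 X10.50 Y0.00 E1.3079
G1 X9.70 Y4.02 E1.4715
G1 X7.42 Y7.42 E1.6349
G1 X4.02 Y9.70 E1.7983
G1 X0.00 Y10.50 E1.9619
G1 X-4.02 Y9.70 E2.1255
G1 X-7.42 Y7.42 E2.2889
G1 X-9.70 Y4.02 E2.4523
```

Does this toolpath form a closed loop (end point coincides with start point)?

Start point (G0): (-10.50, 0.00). End point (last G1): the path does not return to the start — open.

no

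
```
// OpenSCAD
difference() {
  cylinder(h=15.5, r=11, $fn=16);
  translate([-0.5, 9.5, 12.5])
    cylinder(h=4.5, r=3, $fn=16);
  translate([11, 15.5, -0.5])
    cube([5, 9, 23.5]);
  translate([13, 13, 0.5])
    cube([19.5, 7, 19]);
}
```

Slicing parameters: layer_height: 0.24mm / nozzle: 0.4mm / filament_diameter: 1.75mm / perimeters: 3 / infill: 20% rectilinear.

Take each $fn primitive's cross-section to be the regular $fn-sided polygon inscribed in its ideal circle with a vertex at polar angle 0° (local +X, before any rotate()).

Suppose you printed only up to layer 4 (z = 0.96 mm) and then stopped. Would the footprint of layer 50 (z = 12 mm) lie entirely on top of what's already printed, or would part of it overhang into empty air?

entirely on top

Compare the two slices. At z = 0.96: the r=11 cylinder gives a regular 16-gon of circumradius 11 (constant along its height) (area = (16/2)·11.000²·sin(360°/16) = 370.44 mm²); the cylinder at (-0.5, 9.5) is absent (z outside [12.5, 17]); the 5×9 cube at (11, 15.5) contributes its full rectangle (area 45.00 mm²); the 19.5×7 cube at (13, 13) contributes its full rectangle (area 136.50 mm²); After the difference (first − rest): starting from the r=11 cylinder (370.44 mm²), the 5×9 cube at (11, 15.5) misses the remaining region (no effect); the 19.5×7 cube at (13, 13) misses the remaining region (no effect) — area = 370.44 mm². At z = 12: the r=11 cylinder contributes a regular 16-gon of circumradius 11 (area = (16/2)·11.000²·sin(360°/16) = 370.44 mm²); the cylinder at (-0.5, 9.5) is not intersected at this z (z outside [12.5, 17]); the cube at (11, 15.5) is present — its section is the full 5×9 rectangle (area 45.00 mm²); the cube at (13, 13) (footprint 19.5×7) is included at this height (area 136.50 mm²); Subtracting the remaining from the first: starting from the r=11 cylinder (370.44 mm²), the 5×9 cube at (11, 15.5) misses the remaining region (no effect); the 19.5×7 cube at (13, 13) misses the remaining region (no effect) — area = 370.44 mm². Checking containment: the cross-section at z = 12 is a subset of the cross-section at z = 0.96.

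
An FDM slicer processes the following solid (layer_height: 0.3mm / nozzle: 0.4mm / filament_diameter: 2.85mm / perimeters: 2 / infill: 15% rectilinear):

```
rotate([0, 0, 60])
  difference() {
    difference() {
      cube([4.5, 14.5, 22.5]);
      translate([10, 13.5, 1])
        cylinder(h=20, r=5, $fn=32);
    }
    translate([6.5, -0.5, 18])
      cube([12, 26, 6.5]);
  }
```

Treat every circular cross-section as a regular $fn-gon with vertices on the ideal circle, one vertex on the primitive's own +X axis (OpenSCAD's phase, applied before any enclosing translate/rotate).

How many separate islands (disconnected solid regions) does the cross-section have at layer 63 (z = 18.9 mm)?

At z = 18.9 mm: the cube (footprint 4.5×14.5) is included at this height; the r=5 cylinder at (10, 13.5) contributes a regular 32-gon of circumradius 5; Subtracting the remaining from the first: starting from the 4.5×14.5 cube, the r=5 cylinder at (10, 13.5) misses the remaining region (no effect) — 1 connected region; the 12×26 cube at (6.5, -0.5) contributes its full rectangle; Taking the first minus the rest: starting from the result so far, the 12×26 cube at (6.5, -0.5) misses the remaining region (no effect) — 1 connected region; (rotated 60° about Z; rotation is an isometry so areas/perimeters/island counts are preserved). Overall, the cross-section is a single solid region. Island count = 1.

1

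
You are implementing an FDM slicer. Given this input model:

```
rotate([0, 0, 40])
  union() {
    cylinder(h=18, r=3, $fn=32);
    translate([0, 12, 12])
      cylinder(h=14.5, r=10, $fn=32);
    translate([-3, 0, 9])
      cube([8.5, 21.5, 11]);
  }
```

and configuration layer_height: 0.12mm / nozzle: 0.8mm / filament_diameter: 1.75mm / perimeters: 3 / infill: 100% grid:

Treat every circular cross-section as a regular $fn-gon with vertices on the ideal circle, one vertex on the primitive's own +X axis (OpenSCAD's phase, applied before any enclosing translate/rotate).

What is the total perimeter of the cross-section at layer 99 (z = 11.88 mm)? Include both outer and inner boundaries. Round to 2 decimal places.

63.41 mm

At z = 11.88 mm: the cylinder: section is a regular 32-gon, circumradius r=3 (perimeter = 2·32·3.000·sin(180°/32) = 18.82 mm); the cylinder at (0, 12) does not reach this height (z outside [12, 26.5]); the cube at (-3, 0) is present — its section is the full 8.5×21.5 rectangle (perimeter 60.00 mm); Merging all regions: the regions partially overlap (shared area 14.05 mm²), so the edge portions inside another operand are dropped and the merged outline is re-measured after clipping — boundary = 63.41 mm; (rotated 40° about Z; rotation is an isometry so areas/perimeters/island counts are preserved). Overall, the cross-section is a single solid region. Total boundary length (outer) = 63.41 mm.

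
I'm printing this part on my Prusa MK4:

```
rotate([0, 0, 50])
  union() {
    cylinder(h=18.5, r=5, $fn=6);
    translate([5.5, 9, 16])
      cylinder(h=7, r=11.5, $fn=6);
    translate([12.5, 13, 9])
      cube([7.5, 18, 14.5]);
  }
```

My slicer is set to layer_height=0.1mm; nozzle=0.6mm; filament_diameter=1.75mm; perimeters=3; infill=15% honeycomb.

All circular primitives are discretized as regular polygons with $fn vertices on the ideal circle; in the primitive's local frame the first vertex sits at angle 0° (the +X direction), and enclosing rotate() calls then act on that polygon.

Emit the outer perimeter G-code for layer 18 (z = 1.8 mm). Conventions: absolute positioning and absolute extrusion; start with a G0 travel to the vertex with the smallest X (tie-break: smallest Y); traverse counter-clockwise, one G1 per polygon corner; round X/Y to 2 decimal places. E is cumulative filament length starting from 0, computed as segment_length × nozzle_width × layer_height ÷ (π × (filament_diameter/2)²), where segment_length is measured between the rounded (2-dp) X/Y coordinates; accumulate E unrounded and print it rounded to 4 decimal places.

G0 X-4.92 Y0.87 Z1.80
G1 X-3.21 Y-3.83 E0.1248
G1 X1.71 Y-4.70 E0.2494
G1 X4.92 Y-0.87 E0.3741
G1 X3.21 Y3.83 E0.4988
G1 X-1.71 Y4.70 E0.6234
G1 X-4.92 Y0.87 E0.7481

At z = 1.8 mm: the r=5 cylinder contributes a regular 6-gon of circumradius 5; the cylinder at (5.5, 9) does not reach this height (z outside [16, 23]); the cube at (12.5, 13) is absent (z outside [9, 23.5]); Taking the union: only the r=5 cylinder is present, so the union is just that shape — 1 connected region; (whole slice rotated 50° about Z — lengths, areas and connectivity unchanged). The outline is a single polygon with 6 vertices. Extrusion per mm of travel: 0.6 × 0.1 / (π × 0.875²) = 0.024945. Accumulating E over each segment gives final E = 0.7481.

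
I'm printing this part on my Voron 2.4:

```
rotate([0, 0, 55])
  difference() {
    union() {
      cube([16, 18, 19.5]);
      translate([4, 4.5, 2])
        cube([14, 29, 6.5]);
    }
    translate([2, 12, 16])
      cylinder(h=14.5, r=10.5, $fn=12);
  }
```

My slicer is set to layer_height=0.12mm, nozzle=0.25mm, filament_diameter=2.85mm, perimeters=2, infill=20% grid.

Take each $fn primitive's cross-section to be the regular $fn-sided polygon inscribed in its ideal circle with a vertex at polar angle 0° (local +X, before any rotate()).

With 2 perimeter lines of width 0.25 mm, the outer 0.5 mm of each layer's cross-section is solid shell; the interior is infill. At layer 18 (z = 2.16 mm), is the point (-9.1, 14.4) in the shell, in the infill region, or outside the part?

infill

At z = 2.16 mm: the 16×18 cube contributes its full rectangle; the 14×29 cube at (4, 4.5) contributes its full rectangle; Taking the union: the regions partially overlap (shared area 162.00 mm²), so overlapping operands fuse into one piece — 1 connected region; the cylinder at (2, 12) is not intersected at this z (z outside [16, 30.5]); Taking the first minus the rest: none of the subtracted shapes is present at this height, so the result so far is unchanged — 1 connected region; (rotated 55° about Z; rotation is an isometry so areas/perimeters/island counts are preserved). Overall, the cross-section is a single solid region. Undo the 55° rotation: the query point maps to (6.576, 15.714) in the un-rotated model frame. The nearest boundary edge runs (0.00, 18.00)→(4.00, 18.00); distance from the point to it = 3.44 mm. The point is inside the cross-section and 3.44 mm from the nearest boundary — more than the 0.5 mm shell width (2 × 0.25), so it's in the infill interior.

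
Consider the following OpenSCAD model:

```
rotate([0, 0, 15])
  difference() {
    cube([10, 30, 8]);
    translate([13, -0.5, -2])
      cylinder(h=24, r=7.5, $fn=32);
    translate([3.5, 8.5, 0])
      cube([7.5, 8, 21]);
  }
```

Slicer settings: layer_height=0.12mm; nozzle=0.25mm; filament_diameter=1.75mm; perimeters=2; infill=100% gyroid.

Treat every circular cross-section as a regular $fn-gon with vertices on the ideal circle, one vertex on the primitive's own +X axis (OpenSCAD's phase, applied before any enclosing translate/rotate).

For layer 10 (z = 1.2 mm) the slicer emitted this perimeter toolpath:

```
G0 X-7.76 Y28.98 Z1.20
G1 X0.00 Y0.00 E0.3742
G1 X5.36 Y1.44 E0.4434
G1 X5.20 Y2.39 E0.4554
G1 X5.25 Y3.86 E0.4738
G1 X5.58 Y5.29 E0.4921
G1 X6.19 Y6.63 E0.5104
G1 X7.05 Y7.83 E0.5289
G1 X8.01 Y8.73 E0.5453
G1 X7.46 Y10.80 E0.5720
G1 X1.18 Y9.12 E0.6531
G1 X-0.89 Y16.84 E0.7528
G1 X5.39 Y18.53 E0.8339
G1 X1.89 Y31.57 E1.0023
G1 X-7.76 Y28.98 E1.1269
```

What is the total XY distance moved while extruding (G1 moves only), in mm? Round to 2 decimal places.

Sum the Euclidean lengths of each G1 segment: total = 90.35 mm.

90.35 mm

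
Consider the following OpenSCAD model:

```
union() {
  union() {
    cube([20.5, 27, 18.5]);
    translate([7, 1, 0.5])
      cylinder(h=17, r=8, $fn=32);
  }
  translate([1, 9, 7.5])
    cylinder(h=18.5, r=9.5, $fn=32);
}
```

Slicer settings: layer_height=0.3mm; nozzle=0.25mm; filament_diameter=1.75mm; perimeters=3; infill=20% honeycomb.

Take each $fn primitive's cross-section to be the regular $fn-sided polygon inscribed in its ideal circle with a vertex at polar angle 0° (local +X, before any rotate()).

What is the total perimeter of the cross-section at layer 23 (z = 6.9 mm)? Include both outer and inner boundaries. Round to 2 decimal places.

At z = 6.9 mm: the 20.5×27 cube contributes its full rectangle (perimeter 95.00 mm); the r=8 cylinder at (7, 1) gives a regular 32-gon of circumradius 8 (constant along its height) (perimeter = 2·32·8.000·sin(180°/32) = 50.18 mm); Taking the union: the regions partially overlap (shared area 112.32 mm²), so the edge portions inside another operand are dropped and the merged outline is re-measured after clipping — boundary = 103.36 mm; the cylinder at (1, 9) is not intersected at this z (z outside [7.5, 26]); Combining (union): only the result so far is present, so the union is just that shape — boundary = 103.36 mm. Overall, the cross-section is a single solid region. Total boundary length (outer) = 103.36 mm.

103.36 mm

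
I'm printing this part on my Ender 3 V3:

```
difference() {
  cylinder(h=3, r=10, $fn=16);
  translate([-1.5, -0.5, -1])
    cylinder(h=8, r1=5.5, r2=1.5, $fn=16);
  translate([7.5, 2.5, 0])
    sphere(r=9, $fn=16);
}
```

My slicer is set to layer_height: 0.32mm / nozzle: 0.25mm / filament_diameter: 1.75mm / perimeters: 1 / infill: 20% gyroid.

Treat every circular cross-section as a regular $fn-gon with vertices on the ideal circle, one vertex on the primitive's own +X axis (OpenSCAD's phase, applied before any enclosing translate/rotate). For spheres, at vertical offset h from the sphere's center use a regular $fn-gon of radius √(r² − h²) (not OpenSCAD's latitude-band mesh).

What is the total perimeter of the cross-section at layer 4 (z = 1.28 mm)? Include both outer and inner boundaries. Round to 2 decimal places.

73.02 mm

At z = 1.28 mm: the r=10 cylinder contributes a regular 16-gon of circumradius 10 (perimeter = 2·16·10.000·sin(180°/16) = 62.43 mm); the cone at (-1.5, -0.5): at t=0.285 of its height the radius interpolates to r₁+(r₂−r₁)t = 4.360, giving a regular 16-gon of that circumradius (perimeter = 2·16·4.360·sin(180°/16) = 27.22 mm); the r=9 sphere at (7.5, 2.5) contributes a regular 16-gon of circumradius √(9²−1.28²) = 8.909 (perimeter = 2·16·8.909·sin(180°/16) = 55.61 mm); After the difference (first − rest): starting from the r=10 cylinder, the cone at (-1.5, -0.5) lies wholly inside it (removes its full 58.20 mm² and its 27.22 mm outline becomes a hole wall); the r=9 sphere at (7.5, 2.5) partially overlaps it — only the 109.60 mm² overlap (of its 242.96 mm²) is removed, clipping the outline — boundary = 73.02 mm. Overall, the cross-section is a single solid region. Total boundary length (outer) = 73.02 mm.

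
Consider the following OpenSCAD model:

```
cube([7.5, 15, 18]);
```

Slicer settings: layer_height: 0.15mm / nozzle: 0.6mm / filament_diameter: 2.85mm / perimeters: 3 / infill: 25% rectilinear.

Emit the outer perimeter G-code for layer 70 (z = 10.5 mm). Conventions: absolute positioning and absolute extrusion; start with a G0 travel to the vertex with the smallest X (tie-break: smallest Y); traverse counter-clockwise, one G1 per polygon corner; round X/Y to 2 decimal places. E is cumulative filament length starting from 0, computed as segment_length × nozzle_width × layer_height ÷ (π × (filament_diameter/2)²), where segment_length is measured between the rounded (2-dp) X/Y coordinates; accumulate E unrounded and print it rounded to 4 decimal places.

At z = 10.5 mm: the 7.5×15 cube contributes its full rectangle. The outline is a single polygon with 4 vertices. Extrusion per mm of travel: 0.6 × 0.15 / (π × 1.425²) = 0.014108. Accumulating E over each segment gives final E = 0.6349.

G0 X0.00 Y0.00 Z10.50
G1 X7.50 Y0.00 E0.1058
G1 X7.50 Y15.00 E0.3174
G1 X0.00 Y15.00 E0.4232
G1 X0.00 Y0.00 E0.6349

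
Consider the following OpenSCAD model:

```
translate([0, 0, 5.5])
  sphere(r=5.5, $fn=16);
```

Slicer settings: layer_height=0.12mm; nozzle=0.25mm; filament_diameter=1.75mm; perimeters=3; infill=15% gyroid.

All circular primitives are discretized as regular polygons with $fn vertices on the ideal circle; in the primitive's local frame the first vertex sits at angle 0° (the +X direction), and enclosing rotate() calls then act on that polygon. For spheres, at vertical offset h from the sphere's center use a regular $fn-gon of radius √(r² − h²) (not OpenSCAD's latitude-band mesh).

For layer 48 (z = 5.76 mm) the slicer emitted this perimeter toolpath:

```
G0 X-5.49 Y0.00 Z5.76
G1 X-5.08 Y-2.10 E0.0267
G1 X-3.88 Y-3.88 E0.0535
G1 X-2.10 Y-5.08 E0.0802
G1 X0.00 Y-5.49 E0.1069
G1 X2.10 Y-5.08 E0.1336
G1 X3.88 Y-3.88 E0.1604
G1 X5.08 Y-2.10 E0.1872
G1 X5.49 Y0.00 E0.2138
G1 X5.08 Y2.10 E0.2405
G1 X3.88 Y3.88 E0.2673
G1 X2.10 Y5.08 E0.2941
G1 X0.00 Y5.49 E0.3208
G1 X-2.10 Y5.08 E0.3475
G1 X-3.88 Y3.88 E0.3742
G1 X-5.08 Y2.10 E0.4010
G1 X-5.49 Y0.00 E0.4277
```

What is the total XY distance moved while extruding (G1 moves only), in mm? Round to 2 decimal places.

Sum the Euclidean lengths of each G1 segment: total = 34.29 mm.

34.29 mm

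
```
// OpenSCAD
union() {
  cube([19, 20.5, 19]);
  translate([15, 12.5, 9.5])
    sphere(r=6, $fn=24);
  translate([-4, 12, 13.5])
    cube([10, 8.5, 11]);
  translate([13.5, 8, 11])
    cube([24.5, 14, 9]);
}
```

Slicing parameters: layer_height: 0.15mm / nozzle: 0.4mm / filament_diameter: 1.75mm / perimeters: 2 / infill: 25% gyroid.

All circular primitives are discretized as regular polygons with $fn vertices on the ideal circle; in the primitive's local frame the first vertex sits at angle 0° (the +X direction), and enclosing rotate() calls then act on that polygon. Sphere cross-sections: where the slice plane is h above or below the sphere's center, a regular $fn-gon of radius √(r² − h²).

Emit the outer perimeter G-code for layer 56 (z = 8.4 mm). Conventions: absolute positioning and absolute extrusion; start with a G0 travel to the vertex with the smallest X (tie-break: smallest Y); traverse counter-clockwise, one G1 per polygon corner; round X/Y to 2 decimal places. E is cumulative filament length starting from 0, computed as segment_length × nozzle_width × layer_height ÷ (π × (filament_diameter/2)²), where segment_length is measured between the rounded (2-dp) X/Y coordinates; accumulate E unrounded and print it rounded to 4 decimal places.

At z = 8.4 mm: the cube is present — its section is the full 19×20.5 rectangle; the r=6 sphere at (15, 12.5) contributes a regular 24-gon of circumradius √(6²−1.1²) = 5.898; the cube at (-4, 12) is absent (z outside [13.5, 24.5]); the cube at (13.5, 8) is absent (z outside [11, 20]); Combining (union): the regions partially overlap (shared area 96.99 mm²), so overlapping operands fuse into one piece — 1 connected region. The outline is a single polygon with 13 vertices. Extrusion per mm of travel: 0.4 × 0.15 / (π × 0.875²) = 0.024945. Accumulating E over each segment gives final E = 1.9973.

G0 X0.00 Y0.00 Z8.40
G1 X19.00 Y0.00 E0.4740
G1 X19.00 Y8.20 E0.6785
G1 X19.17 Y8.33 E0.6838
G1 X20.11 Y9.55 E0.7223
G1 X20.70 Y10.97 E0.7606
G1 X20.90 Y12.50 E0.7991
G1 X20.70 Y14.03 E0.8376
G1 X20.11 Y15.45 E0.8760
G1 X19.17 Y16.67 E0.9144
G1 X19.00 Y16.80 E0.9197
G1 X19.00 Y20.50 E1.0120
G1 X0.00 Y20.50 E1.4860
G1 X0.00 Y0.00 E1.9973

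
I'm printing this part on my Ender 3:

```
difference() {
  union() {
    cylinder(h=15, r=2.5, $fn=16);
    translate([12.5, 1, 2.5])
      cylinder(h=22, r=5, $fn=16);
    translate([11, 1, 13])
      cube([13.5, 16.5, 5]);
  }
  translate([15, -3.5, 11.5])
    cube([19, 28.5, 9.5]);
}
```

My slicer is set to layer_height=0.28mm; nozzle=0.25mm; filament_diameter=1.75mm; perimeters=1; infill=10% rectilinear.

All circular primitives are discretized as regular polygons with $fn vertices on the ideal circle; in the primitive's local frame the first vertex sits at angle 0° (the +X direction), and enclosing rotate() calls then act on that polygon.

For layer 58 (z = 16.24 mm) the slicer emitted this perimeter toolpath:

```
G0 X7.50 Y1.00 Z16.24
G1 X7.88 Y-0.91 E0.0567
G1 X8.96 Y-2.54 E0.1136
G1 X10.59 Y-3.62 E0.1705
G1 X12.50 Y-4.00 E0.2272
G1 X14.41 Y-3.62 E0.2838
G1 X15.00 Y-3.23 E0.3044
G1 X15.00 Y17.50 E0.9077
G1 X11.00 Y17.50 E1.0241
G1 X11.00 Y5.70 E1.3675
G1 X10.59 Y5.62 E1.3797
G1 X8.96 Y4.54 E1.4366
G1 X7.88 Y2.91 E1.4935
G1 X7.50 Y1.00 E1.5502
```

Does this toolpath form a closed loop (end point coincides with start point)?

Start point (G0): (7.50, 1.00). End point (last G1): the path returns to the start — closed.

yes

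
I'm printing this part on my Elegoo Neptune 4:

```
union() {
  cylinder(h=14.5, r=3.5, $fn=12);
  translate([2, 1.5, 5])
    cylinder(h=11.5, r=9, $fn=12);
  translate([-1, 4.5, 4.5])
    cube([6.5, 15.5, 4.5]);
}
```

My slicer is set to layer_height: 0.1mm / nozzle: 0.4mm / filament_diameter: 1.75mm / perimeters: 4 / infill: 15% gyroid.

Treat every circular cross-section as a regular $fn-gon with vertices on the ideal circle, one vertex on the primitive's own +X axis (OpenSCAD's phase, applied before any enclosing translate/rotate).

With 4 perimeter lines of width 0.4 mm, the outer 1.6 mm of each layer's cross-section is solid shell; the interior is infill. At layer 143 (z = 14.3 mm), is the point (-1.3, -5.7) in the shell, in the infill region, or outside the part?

At z = 14.3 mm: the r=3.5 cylinder gives a regular 12-gon of circumradius 3.5 (constant along its height); the cylinder at (2, 1.5): section is a regular 12-gon, circumradius r=9; the cube at (-1, 4.5) does not reach this height (z outside [4.5, 9]); Combining (union): the r=3.5 cylinder lies entirely inside the r=9 cylinder at (2, 1.5), so the union is just the r=9 cylinder at (2, 1.5) — 1 connected region. Overall, the cross-section is a single solid region. The nearest boundary edge runs (2.00, -7.50)→(-2.50, -6.29); distance from the point to it = 0.88 mm. The point is inside the cross-section, 0.88 mm from the nearest boundary — within the 1.6 mm shell band (4 × 0.4).

shell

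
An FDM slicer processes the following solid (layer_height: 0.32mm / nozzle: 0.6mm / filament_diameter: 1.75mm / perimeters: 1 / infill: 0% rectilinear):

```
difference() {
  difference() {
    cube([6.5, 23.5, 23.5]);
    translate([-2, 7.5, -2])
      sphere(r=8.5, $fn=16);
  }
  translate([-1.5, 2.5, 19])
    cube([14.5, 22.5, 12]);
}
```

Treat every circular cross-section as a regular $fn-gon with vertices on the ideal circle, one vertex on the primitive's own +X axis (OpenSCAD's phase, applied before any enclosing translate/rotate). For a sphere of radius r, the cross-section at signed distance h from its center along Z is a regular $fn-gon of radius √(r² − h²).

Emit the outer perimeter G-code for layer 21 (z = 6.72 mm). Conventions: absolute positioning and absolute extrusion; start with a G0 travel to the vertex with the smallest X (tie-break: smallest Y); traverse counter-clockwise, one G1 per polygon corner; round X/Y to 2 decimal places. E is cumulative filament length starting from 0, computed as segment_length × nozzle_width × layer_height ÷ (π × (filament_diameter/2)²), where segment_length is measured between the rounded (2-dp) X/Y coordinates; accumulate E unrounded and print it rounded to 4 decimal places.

At z = 6.72 mm: the cube is present — its section is the full 6.5×23.5 rectangle; the sphere at (-2, 7.5) is not intersected at this z (|z−center|=8.720 > r=8.5); Subtracting the remaining from the first: none of the subtracted shapes is present at this height, so the 6.5×23.5 cube is unchanged — 1 connected region; the cube at (-1.5, 2.5) is absent (z outside [19, 31]); Taking the first minus the rest: none of the subtracted shapes is present at this height, so the result so far is unchanged — 1 connected region. The outline is a single polygon with 4 vertices. Extrusion per mm of travel: 0.6 × 0.32 / (π × 0.875²) = 0.079824. Accumulating E over each segment gives final E = 4.7895.

G0 X0.00 Y0.00 Z6.72
G1 X6.50 Y0.00 E0.5189
G1 X6.50 Y23.50 E2.3947
G1 X0.00 Y23.50 E2.9136
G1 X0.00 Y0.00 E4.7895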